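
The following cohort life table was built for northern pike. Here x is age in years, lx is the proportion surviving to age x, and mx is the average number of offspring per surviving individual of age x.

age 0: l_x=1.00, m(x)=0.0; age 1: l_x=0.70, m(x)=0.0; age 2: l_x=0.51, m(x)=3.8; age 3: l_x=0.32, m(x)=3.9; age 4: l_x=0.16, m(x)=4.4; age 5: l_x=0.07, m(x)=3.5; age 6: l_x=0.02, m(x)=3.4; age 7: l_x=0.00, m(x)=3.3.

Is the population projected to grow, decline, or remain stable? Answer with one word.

R0 = Σ lx·mx = 0 + 0 + 1.938 + 1.248 + 0.704 + 0.245 + 0.068 + 0 = 4.203
R0 > 1, so the population is growing.

growing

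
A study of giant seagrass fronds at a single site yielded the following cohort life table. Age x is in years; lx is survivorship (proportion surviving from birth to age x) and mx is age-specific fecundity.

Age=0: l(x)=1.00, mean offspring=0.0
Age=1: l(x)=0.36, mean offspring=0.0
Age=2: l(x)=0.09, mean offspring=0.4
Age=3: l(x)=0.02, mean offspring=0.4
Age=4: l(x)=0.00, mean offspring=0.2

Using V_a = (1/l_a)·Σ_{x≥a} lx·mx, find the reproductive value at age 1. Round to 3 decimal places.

0.122

lx·mx for x ≥ 1: 0, 0.036, 0.008, 0 → sum = 0.044
V_1 = 0.044 / l_1 = 0.044 / 0.36 = 0.122222… → 0.122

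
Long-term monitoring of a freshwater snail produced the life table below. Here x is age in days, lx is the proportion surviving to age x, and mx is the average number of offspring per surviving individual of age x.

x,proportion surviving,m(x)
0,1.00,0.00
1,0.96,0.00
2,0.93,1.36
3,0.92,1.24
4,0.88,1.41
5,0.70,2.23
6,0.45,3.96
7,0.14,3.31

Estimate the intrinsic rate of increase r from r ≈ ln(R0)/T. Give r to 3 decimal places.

R0 = Σ lx·mx = 0 + 0 + 1.2648 + 1.1408 + 1.2408 + 1.561 + 1.782 + 0.4634 = 7.4528
Σ x·lx·mx = 32.656; T = 32.656/7.4528 = 4.38171…
r ≈ ln(R0)/T = ln(7.4528)/4.38171… = 0.4584… → 0.458

0.458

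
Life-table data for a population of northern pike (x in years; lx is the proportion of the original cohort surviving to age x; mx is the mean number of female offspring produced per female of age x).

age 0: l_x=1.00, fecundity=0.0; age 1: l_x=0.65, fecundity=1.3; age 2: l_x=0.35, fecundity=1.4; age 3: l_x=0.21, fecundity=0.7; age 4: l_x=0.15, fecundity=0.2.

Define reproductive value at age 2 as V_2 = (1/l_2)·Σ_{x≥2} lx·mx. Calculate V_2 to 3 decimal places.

lx·mx for x ≥ 2: 0.49, 0.147, 0.03 → sum = 0.667
V_2 = 0.667 / l_2 = 0.667 / 0.35 = 1.905714… → 1.906

1.906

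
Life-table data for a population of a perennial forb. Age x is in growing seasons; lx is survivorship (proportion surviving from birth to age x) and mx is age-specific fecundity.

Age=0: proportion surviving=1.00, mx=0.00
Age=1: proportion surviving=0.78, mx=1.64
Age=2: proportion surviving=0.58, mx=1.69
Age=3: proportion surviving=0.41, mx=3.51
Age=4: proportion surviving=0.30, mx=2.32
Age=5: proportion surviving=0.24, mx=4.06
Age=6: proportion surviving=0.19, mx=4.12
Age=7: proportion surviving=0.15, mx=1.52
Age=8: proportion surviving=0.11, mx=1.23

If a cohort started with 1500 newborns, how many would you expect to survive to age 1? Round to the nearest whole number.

1170

Expected survivors = N0 · l_1 = 1500 × 0.78 = 1170 → 1170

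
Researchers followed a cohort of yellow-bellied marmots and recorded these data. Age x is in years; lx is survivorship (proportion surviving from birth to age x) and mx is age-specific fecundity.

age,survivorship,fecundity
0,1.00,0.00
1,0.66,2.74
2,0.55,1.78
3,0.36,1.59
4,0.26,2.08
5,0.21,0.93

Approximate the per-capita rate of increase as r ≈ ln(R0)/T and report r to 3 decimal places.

0.670

R0 = Σ lx·mx = 0 + 1.8084 + 0.979 + 0.5724 + 0.5408 + 0.1953 = 4.0959
Σ x·lx·mx = 8.6233; T = 8.6233/4.0959 = 2.10535…
r ≈ ln(R0)/T = ln(4.0959)/2.10535… = 0.66972… → 0.670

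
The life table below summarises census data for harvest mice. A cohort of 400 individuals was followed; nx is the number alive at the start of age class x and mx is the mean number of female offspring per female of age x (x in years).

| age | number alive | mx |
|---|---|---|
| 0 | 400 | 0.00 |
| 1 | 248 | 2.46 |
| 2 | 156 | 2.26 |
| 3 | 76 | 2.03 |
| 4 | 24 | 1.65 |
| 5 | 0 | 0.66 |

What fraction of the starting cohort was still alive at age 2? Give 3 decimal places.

0.390

l_2 = n_2/n_0 = 156/400 = 0.39 → 0.390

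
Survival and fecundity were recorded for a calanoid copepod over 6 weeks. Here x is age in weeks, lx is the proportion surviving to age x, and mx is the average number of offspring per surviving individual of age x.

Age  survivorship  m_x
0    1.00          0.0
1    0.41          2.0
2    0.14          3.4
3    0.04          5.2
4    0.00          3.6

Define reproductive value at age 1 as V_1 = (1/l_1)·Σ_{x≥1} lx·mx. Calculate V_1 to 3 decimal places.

3.668

lx·mx for x ≥ 1: 0.82, 0.476, 0.208, 0 → sum = 1.504
V_1 = 1.504 / l_1 = 1.504 / 0.41 = 3.668293… → 3.668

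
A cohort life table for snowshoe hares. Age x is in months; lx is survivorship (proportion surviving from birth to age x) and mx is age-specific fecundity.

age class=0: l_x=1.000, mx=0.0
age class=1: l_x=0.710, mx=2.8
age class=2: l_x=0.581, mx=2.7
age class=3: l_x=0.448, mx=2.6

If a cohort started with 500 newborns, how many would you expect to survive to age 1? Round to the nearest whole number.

Expected survivors = N0 · l_1 = 500 × 0.710 = 355 → 355

355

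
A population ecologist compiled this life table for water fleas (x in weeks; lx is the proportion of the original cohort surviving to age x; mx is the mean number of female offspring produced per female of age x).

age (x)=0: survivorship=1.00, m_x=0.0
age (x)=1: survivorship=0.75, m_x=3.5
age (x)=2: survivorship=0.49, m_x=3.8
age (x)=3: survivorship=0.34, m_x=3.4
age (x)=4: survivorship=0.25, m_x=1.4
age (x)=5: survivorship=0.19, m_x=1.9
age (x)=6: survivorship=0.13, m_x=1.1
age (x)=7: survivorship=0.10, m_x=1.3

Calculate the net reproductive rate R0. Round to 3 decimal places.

lx·mx by age: 0, 2.625, 1.862, 1.156, 0.35, 0.361, 0.143, 0.13
R0 = Σ lx·mx = 6.627 → 6.627

6.627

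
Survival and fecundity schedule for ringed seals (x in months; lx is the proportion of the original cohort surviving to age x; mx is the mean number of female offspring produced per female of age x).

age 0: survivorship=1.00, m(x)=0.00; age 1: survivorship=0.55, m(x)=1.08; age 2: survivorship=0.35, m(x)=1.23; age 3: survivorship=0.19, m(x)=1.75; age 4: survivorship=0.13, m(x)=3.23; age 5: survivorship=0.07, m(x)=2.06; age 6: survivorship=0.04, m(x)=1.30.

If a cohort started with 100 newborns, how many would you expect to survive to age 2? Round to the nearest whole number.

35

Expected survivors = N0 · l_2 = 100 × 0.35 = 35 → 35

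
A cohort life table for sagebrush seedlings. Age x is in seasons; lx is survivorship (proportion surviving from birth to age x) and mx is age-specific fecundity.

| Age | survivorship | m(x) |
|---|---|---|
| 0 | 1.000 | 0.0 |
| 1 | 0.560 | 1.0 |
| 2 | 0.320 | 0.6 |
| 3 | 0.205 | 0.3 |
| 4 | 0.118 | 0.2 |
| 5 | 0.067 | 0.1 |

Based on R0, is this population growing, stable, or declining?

R0 = Σ lx·mx = 0 + 0.56 + 0.192 + 0.0615 + 0.0236 + 0.0067 = 0.8438
R0 < 1, so the population is declining.

declining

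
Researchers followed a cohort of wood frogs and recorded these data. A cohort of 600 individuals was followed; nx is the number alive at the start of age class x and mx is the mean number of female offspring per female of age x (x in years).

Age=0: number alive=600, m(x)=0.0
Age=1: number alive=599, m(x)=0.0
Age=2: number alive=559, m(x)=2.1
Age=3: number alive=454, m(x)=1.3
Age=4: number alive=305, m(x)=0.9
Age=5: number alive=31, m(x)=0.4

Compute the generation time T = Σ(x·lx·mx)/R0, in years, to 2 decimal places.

2.57

lx = nx/n0 = nx/600: 1, 0.99833…, 0.93167…, 0.75667…, 0.50833…, 0.05167…
lx·mx: 0, 0, 1.9565…, 0.983667…, 0.4575…, 0.020667… → R0 = 3.418333…
x·lx·mx: 0, 0, 3.913…, 2.951…, 1.83…, 0.103333… → Σ = 8.797333…
T = 8.797333… / 3.418333… = 2.573574… → 2.57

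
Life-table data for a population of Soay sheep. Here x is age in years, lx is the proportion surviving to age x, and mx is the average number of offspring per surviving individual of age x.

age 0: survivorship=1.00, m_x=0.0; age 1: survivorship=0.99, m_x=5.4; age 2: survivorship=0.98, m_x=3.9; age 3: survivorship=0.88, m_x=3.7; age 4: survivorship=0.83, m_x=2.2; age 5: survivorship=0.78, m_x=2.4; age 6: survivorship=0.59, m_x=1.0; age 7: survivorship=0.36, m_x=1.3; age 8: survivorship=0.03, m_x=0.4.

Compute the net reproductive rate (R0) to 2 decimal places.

lx·mx by age: 0, 5.346, 3.822, 3.256, 1.826, 1.872, 0.59, 0.468, 0.012
R0 = Σ lx·mx = 17.192 → 17.19

17.19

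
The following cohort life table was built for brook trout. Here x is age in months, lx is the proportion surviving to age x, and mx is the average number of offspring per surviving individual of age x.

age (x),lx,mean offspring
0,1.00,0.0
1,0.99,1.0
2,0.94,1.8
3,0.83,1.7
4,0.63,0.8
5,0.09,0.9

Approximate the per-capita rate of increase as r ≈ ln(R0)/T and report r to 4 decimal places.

0.6545

R0 = Σ lx·mx = 0 + 0.99 + 1.692 + 1.411 + 0.504 + 0.081 = 4.678
Σ x·lx·mx = 11.028; T = 11.028/4.678 = 2.35742…
r ≈ ln(R0)/T = ln(4.678)/2.35742… = 0.654475… → 0.6545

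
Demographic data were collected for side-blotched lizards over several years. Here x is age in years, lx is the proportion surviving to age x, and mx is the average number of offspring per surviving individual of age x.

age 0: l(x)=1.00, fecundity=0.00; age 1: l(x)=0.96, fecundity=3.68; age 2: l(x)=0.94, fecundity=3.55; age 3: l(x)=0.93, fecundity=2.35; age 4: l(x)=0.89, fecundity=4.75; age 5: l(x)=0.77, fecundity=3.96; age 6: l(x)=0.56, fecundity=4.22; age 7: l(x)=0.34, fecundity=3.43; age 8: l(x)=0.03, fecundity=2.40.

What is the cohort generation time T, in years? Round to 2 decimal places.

3.60

lx·mx: 0, 3.5328, 3.337, 2.1855, 4.2275, 3.0492, 2.3632, 1.1662, 0.072 → R0 = 19.9334
x·lx·mx: 0, 3.5328, 6.674, 6.5565, 16.91, 15.246, 14.1792, 8.1634, 0.576 → Σ = 71.8379
T = 71.8379 / 19.9334 = 3.603896… → 3.60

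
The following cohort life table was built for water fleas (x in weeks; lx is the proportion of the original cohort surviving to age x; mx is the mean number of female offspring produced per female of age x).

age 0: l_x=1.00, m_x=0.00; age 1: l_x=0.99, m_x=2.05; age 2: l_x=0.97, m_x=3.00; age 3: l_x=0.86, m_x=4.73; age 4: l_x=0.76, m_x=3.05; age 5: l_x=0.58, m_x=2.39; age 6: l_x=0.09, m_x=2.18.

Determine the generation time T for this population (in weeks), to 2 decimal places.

lx·mx: 0, 2.0295, 2.91, 4.0678, 2.318, 1.3862, 0.1962 → R0 = 12.9077
x·lx·mx: 0, 2.0295, 5.82, 12.2034, 9.272, 6.931, 1.1772 → Σ = 37.4331
T = 37.4331 / 12.9077 = 2.90006… → 2.90

2.90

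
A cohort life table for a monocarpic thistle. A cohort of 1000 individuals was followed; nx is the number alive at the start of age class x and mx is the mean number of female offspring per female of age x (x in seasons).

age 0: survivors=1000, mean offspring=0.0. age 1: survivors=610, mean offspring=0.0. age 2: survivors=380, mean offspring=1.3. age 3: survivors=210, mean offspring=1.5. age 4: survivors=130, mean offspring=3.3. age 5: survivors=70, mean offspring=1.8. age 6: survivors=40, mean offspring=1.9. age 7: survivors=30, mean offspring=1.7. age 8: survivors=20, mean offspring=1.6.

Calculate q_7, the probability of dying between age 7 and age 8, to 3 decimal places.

lx = nx/n0 = nx/1000: 1, 0.61, 0.38, 0.21, 0.13, 0.07, 0.04, 0.03, 0.02
q_7 = (l_7 − l_8) / l_7 = (0.03 − 0.02) / 0.03
     = 0.01 / 0.03 = 0.333333… → 0.333

0.333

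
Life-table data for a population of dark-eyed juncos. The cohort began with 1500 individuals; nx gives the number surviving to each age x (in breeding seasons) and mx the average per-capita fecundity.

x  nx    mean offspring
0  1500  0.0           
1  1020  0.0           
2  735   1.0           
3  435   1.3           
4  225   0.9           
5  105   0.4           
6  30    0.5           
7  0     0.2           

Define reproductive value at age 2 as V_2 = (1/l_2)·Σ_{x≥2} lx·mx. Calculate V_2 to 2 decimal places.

2.12

lx = nx/n0 = nx/1500: 1, 0.68, 0.49, 0.29, 0.15, 0.07, 0.02, 0
lx·mx for x ≥ 2: 0.49, 0.377, 0.135, 0.028, 0.01, 0 → sum = 1.04
V_2 = 1.04 / l_2 = 1.04 / 0.49 = 2.122449… → 2.12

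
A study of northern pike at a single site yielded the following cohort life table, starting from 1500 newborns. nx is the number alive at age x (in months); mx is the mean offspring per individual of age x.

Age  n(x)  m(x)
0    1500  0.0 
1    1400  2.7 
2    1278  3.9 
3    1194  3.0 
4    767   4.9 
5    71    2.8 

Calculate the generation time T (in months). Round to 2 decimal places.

lx = nx/n0 = nx/1500: 1, 0.93333…, 0.852, 0.796, 0.51133…, 0.04733…
lx·mx: 0, 2.52…, 3.3228, 2.388, 2.505533…, 0.132533… → R0 = 10.868867…
x·lx·mx: 0, 2.52…, 6.6456, 7.164, 10.022133…, 0.662667… → Σ = 27.0144…
T = 27.0144… / 10.868867… = 2.485485… → 2.49

2.49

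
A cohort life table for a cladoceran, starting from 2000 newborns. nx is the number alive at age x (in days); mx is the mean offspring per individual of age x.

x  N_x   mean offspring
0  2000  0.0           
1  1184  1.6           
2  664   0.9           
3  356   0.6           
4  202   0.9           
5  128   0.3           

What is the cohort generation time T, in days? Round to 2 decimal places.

lx = nx/n0 = nx/2000: 1, 0.592, 0.332, 0.178, 0.101, 0.064
lx·mx: 0, 0.9472, 0.2988, 0.1068, 0.0909, 0.0192 → R0 = 1.4629
x·lx·mx: 0, 0.9472, 0.5976, 0.3204, 0.3636, 0.096 → Σ = 2.3248
T = 2.3248 / 1.4629 = 1.589172… → 1.59

1.59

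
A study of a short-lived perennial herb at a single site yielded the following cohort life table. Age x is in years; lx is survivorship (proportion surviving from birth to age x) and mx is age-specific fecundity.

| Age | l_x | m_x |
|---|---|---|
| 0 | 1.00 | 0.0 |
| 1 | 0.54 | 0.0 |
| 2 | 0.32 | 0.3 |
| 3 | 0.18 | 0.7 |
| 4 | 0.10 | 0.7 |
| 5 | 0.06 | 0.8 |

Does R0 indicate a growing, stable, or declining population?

R0 = Σ lx·mx = 0 + 0 + 0.096 + 0.126 + 0.07 + 0.048 = 0.34
R0 < 1, so the population is declining.

declining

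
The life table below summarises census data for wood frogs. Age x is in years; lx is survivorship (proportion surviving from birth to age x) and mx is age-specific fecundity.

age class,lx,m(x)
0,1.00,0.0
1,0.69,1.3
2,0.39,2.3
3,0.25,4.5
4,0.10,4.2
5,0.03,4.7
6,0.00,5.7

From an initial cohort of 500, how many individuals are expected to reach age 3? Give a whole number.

Expected survivors = N0 · l_3 = 500 × 0.25 = 125 → 125

125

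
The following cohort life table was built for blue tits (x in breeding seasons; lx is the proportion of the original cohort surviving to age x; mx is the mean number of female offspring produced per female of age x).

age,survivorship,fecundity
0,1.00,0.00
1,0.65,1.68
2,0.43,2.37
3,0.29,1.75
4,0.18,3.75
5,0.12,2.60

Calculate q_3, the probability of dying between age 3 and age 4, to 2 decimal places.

q_3 = (l_3 − l_4) / l_3 = (0.29 − 0.18) / 0.29
     = 0.11 / 0.29 = 0.37931… → 0.38

0.38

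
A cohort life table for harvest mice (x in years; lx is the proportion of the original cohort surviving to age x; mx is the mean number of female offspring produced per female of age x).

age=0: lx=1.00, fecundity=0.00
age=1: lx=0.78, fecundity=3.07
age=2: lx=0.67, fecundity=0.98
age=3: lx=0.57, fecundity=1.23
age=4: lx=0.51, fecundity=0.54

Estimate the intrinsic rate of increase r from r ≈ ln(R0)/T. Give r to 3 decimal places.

0.812

R0 = Σ lx·mx = 0 + 2.3946 + 0.6566 + 0.7011 + 0.2754 = 4.0277
Σ x·lx·mx = 6.9127; T = 6.9127/4.0277 = 1.71629…
r ≈ ln(R0)/T = ln(4.0277)/1.71629… = 0.81175… → 0.812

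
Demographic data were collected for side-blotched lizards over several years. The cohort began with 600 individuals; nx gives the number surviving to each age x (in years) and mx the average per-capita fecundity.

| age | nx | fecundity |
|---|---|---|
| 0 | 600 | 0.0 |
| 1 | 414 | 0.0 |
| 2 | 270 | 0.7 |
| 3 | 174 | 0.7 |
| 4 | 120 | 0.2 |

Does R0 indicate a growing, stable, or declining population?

lx = nx/n0 = nx/600: 1, 0.69, 0.45, 0.29, 0.2
R0 = Σ lx·mx = 0 + 0 + 0.315 + 0.203 + 0.04 = 0.558
R0 < 1, so the population is declining.

declining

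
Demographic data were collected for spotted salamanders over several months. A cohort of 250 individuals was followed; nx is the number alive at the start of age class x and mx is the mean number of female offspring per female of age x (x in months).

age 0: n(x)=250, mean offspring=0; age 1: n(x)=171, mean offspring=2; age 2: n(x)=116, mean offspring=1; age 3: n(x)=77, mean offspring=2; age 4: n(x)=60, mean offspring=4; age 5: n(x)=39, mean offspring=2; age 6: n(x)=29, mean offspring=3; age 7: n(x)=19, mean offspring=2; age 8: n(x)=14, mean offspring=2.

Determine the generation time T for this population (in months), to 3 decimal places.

3.138

lx = nx/n0 = nx/250: 1, 0.684, 0.464, 0.308, 0.24, 0.156, 0.116, 0.076, 0.056
lx·mx: 0, 1.368, 0.464, 0.616, 0.96, 0.312, 0.348, 0.152, 0.112 → R0 = 4.332
x·lx·mx: 0, 1.368, 0.928, 1.848, 3.84, 1.56, 2.088, 1.064, 0.896 → Σ = 13.592
T = 13.592 / 4.332 = 3.137581… → 3.138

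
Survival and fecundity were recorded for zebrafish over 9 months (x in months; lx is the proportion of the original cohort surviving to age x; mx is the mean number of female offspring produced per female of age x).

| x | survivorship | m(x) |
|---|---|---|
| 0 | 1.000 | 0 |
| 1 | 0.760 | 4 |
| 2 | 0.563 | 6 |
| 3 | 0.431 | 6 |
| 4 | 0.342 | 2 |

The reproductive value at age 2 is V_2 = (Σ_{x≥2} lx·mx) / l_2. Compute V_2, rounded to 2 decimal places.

lx·mx for x ≥ 2: 3.378, 2.586, 0.684 → sum = 6.648
V_2 = 6.648 / l_2 = 6.648 / 0.563 = 11.808171… → 11.81

11.81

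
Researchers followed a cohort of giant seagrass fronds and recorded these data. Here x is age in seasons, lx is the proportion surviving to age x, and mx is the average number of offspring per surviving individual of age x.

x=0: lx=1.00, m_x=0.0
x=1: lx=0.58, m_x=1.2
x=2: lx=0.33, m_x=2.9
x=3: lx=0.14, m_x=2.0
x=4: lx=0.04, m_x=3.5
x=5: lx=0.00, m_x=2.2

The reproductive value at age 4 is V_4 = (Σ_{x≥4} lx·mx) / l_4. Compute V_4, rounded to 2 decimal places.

lx·mx for x ≥ 4: 0.14, 0 → sum = 0.14
V_4 = 0.14 / l_4 = 0.14 / 0.04 = 3.5 → 3.50

3.50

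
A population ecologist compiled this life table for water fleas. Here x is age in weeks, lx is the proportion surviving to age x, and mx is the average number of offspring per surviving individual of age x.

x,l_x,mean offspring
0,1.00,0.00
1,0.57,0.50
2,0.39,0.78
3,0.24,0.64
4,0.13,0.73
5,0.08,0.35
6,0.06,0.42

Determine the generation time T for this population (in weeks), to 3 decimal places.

2.273

lx·mx: 0, 0.285, 0.3042, 0.1536, 0.0949, 0.028, 0.0252 → R0 = 0.8909
x·lx·mx: 0, 0.285, 0.6084, 0.4608, 0.3796, 0.14, 0.1512 → Σ = 2.025
T = 2.025 / 0.8909 = 2.272982… → 2.273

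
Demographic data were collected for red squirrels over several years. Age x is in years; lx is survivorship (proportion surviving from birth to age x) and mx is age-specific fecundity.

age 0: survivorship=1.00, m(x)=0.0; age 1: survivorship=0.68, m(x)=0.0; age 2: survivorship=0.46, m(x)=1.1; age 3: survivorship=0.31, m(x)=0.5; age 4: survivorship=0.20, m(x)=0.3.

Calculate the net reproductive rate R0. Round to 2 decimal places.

0.72

lx·mx by age: 0, 0, 0.506, 0.155, 0.06
R0 = Σ lx·mx = 0.721 → 0.72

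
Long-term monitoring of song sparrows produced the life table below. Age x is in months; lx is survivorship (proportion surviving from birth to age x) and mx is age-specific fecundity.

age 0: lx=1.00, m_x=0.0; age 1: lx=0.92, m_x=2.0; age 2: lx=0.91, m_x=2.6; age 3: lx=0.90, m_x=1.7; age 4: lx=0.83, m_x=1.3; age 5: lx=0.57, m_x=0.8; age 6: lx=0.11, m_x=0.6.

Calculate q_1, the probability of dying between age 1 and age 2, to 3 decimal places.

0.011

q_1 = (l_1 − l_2) / l_1 = (0.92 − 0.91) / 0.92
     = 0.01 / 0.92 = 0.01087… → 0.011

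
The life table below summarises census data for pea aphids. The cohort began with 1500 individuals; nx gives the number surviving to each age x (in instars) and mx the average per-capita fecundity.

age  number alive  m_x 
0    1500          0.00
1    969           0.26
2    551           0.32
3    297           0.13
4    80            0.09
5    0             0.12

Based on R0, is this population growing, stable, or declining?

lx = nx/n0 = nx/1500: 1, 0.646, 0.36733…, 0.198, 0.05333…, 0
R0 = Σ lx·mx = 0 + 0.16796 + 0.117547… + 0.02574 + 0.0048… + 0 = 0.316047…
R0 < 1, so the population is declining.

declining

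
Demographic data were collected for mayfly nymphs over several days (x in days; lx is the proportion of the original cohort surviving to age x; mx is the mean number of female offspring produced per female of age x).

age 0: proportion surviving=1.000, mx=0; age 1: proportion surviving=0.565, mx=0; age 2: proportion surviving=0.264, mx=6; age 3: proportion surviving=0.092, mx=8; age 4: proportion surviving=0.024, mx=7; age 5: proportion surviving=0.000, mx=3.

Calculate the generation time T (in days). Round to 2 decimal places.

lx·mx: 0, 0, 1.584, 0.736, 0.168, 0 → R0 = 2.488
x·lx·mx: 0, 0, 3.168, 2.208, 0.672, 0 → Σ = 6.048
T = 6.048 / 2.488 = 2.430868… → 2.43

2.43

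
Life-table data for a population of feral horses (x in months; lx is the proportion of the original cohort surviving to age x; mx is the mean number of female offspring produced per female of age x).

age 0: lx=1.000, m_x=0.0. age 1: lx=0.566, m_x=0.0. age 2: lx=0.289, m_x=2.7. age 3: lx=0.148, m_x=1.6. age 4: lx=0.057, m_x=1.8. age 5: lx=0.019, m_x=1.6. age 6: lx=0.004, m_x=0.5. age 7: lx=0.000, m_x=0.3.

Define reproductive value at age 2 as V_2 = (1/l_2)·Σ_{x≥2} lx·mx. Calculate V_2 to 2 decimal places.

lx·mx for x ≥ 2: 0.7803, 0.2368, 0.1026, 0.0304, 0.002, 0 → sum = 1.1521
V_2 = 1.1521 / l_2 = 1.1521 / 0.289 = 3.986505… → 3.99

3.99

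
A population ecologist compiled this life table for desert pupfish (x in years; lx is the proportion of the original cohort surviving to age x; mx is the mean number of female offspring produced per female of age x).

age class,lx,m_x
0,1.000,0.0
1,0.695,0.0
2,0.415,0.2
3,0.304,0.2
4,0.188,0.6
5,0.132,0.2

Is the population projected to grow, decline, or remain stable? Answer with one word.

declining

R0 = Σ lx·mx = 0 + 0 + 0.083 + 0.0608 + 0.1128 + 0.0264 = 0.283
R0 < 1, so the population is declining.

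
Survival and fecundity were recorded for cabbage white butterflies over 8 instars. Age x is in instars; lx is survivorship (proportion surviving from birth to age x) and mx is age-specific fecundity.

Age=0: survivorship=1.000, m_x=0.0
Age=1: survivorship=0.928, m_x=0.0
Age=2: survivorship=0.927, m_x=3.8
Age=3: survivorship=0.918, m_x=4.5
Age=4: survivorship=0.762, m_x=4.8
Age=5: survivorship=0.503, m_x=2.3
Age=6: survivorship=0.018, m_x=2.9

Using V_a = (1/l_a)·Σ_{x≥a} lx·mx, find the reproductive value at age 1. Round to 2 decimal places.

lx·mx for x ≥ 1: 0, 3.5226, 4.131, 3.6576, 1.1569, 0.0522 → sum = 12.5203
V_1 = 12.5203 / l_1 = 12.5203 / 0.928 = 13.491703… → 13.49

13.49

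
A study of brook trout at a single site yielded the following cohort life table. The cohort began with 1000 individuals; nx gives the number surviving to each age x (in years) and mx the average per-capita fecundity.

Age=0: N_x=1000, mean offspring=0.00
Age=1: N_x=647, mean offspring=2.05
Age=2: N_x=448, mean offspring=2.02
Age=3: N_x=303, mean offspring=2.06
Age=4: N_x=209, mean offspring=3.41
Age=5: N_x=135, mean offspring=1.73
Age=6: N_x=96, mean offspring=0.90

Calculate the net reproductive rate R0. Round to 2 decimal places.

lx = nx/n0 = nx/1000: 1, 0.647, 0.448, 0.303, 0.209, 0.135, 0.096
lx·mx by age: 0, 1.32635, 0.90496, 0.62418, 0.71269, 0.23355, 0.0864
R0 = Σ lx·mx = 3.88813 → 3.89

3.89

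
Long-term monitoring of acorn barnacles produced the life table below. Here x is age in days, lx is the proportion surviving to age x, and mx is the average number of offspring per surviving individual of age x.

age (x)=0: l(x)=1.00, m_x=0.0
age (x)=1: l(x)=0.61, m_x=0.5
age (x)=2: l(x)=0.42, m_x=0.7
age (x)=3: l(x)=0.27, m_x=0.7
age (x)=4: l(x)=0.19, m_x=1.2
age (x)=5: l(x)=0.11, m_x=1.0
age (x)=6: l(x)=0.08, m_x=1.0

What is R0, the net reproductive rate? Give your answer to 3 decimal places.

lx·mx by age: 0, 0.305, 0.294, 0.189, 0.228, 0.11, 0.08
R0 = Σ lx·mx = 1.206 → 1.206

1.206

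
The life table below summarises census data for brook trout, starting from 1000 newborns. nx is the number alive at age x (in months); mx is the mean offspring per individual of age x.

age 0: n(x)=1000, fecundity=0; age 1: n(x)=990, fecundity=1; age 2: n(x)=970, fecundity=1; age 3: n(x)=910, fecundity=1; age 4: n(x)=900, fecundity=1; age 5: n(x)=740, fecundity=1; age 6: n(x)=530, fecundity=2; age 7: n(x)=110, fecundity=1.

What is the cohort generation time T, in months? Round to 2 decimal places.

lx = nx/n0 = nx/1000: 1, 0.99, 0.97, 0.91, 0.9, 0.74, 0.53, 0.11
lx·mx: 0, 0.99, 0.97, 0.91, 0.9, 0.74, 1.06, 0.11 → R0 = 5.68
x·lx·mx: 0, 0.99, 1.94, 2.73, 3.6, 3.7, 6.36, 0.77 → Σ = 20.09
T = 20.09 / 5.68 = 3.536972… → 3.54

3.54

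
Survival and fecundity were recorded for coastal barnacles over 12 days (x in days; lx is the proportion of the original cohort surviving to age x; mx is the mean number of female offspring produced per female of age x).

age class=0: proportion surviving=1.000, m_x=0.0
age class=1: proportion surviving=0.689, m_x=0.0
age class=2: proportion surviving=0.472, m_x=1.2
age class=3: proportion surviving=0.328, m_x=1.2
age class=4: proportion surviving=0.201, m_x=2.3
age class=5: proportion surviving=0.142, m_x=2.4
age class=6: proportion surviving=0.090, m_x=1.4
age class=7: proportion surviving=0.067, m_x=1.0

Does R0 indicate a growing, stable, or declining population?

growing

R0 = Σ lx·mx = 0 + 0 + 0.5664 + 0.3936 + 0.4623 + 0.3408 + 0.126 + 0.067 = 1.9561
R0 > 1, so the population is growing.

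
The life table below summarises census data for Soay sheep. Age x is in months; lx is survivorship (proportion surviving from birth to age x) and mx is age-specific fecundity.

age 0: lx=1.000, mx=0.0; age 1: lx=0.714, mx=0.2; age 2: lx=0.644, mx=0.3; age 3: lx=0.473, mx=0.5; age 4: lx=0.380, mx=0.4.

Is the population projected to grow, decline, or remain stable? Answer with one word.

R0 = Σ lx·mx = 0 + 0.1428 + 0.1932 + 0.2365 + 0.152 = 0.7245
R0 < 1, so the population is declining.

declining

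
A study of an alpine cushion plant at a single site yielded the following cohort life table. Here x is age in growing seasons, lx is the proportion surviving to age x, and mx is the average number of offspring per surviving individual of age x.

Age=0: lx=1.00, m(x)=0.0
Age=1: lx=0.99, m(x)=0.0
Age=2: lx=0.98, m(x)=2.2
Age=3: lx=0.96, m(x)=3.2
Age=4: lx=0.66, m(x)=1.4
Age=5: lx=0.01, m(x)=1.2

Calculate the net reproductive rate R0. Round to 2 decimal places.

6.16

lx·mx by age: 0, 0, 2.156, 3.072, 0.924, 0.012
R0 = Σ lx·mx = 6.164 → 6.16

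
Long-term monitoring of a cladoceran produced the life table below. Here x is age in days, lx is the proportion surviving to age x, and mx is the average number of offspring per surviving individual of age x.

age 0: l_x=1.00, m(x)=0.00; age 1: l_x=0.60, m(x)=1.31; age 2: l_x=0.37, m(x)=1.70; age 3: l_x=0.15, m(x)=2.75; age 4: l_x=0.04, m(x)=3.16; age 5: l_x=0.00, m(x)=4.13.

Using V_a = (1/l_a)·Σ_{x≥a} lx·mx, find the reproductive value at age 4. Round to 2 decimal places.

3.16

lx·mx for x ≥ 4: 0.1264, 0 → sum = 0.1264
V_4 = 0.1264 / l_4 = 0.1264 / 0.04 = 3.16 → 3.16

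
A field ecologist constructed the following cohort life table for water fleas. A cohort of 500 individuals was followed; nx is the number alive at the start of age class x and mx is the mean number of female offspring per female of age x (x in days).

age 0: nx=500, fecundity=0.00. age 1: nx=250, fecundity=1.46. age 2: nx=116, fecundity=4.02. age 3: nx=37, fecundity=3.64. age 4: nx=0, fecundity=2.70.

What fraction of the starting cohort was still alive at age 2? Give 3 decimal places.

0.232

l_2 = n_2/n_0 = 116/500 = 0.232 → 0.232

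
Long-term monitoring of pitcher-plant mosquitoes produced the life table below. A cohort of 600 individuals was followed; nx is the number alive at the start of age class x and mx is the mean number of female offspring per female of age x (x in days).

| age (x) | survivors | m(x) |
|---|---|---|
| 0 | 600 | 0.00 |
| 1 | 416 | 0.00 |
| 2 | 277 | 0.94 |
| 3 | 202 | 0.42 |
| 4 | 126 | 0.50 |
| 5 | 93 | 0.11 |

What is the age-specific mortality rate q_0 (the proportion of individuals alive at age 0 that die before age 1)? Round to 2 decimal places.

lx = nx/n0 = nx/600: 1, 0.69333…, 0.46167…, 0.33667…, 0.21, 0.155
q_0 = (l_0 − l_1) / l_0 = (1 − 0.693333…) / 1
     = 0.306667… / 1 = 0.306667… → 0.31

0.31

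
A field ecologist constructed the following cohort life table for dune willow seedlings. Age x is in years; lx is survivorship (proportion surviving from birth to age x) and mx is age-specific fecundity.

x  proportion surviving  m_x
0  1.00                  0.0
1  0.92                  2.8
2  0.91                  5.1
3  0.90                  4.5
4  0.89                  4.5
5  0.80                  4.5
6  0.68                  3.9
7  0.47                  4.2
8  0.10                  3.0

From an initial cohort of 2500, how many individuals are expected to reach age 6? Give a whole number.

Expected survivors = N0 · l_6 = 2500 × 0.68 = 1700 → 1700

1700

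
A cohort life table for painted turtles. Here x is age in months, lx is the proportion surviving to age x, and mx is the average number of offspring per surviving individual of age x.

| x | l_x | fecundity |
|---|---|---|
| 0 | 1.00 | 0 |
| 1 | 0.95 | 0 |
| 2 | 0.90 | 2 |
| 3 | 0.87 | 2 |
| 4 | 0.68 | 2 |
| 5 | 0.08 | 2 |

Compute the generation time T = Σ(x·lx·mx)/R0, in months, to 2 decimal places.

2.98

lx·mx: 0, 0, 1.8, 1.74, 1.36, 0.16 → R0 = 5.06
x·lx·mx: 0, 0, 3.6, 5.22, 5.44, 0.8 → Σ = 15.06
T = 15.06 / 5.06 = 2.976285… → 2.98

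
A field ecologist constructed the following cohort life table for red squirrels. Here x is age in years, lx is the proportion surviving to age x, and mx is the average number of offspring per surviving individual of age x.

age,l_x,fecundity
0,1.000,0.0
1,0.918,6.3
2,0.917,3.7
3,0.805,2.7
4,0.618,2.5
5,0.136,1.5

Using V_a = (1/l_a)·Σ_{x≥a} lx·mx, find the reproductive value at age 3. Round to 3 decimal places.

lx·mx for x ≥ 3: 2.1735, 1.545, 0.204 → sum = 3.9225
V_3 = 3.9225 / l_3 = 3.9225 / 0.805 = 4.872671… → 4.873

4.873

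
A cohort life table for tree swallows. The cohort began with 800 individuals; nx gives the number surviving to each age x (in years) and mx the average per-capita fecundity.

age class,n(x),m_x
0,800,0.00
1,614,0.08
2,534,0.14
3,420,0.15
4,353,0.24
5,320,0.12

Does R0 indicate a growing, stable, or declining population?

declining

lx = nx/n0 = nx/800: 1, 0.7675, 0.6675, 0.525, 0.44125, 0.4
R0 = Σ lx·mx = 0 + 0.0614 + 0.09345 + 0.07875 + 0.1059… + 0.048 = 0.3875…
R0 < 1, so the population is declining.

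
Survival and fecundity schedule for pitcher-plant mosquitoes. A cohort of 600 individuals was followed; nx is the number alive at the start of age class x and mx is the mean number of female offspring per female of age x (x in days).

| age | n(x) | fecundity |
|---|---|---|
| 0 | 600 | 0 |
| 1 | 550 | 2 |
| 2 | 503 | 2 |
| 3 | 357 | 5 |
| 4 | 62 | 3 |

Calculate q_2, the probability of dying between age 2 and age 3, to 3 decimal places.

lx = nx/n0 = nx/600: 1, 0.91667…, 0.83833…, 0.595, 0.10333…
q_2 = (l_2 − l_3) / l_2 = (0.838333… − 0.595) / 0.838333…
     = 0.243333… / 0.838333… = 0.290258… → 0.290

0.290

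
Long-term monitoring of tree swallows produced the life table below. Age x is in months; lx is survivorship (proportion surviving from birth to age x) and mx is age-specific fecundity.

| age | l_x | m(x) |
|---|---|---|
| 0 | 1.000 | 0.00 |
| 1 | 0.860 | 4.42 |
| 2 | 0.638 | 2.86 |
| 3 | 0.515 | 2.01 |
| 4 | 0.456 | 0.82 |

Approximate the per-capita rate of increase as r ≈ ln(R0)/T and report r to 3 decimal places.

1.139

R0 = Σ lx·mx = 0 + 3.8012 + 1.82468 + 1.03515 + 0.37392 = 7.03495
Σ x·lx·mx = 12.05169; T = 12.05169/7.03495 = 1.71312…
r ≈ ln(R0)/T = ln(7.03495)/1.71312… = 1.1388… → 1.139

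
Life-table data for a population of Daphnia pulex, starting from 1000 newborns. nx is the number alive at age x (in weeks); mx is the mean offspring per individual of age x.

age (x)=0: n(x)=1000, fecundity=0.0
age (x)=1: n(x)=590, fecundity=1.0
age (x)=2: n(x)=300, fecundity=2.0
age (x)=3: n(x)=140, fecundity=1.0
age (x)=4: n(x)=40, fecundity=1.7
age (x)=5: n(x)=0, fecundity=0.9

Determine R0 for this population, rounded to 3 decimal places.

lx = nx/n0 = nx/1000: 1, 0.59, 0.3, 0.14, 0.04, 0
lx·mx by age: 0, 0.59, 0.6, 0.14, 0.068, 0
R0 = Σ lx·mx = 1.398 → 1.398

1.398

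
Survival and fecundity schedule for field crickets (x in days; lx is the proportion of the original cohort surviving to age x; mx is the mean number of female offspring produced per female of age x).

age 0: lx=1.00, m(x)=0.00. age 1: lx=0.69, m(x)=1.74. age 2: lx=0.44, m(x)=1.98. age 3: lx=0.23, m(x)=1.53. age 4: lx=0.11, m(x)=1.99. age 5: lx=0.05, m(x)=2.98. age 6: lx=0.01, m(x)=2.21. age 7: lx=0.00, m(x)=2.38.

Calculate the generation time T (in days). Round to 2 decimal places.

lx·mx: 0, 1.2006, 0.8712, 0.3519, 0.2189, 0.149, 0.0221, 0 → R0 = 2.8137
x·lx·mx: 0, 1.2006, 1.7424, 1.0557, 0.8756, 0.745, 0.1326, 0 → Σ = 5.7519
T = 5.7519 / 2.8137 = 2.044248… → 2.04

2.04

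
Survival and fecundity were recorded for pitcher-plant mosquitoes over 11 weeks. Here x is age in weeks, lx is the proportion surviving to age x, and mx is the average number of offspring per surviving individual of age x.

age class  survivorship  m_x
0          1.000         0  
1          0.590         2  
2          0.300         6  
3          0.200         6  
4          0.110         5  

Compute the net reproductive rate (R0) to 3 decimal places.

lx·mx by age: 0, 1.18, 1.8, 1.2, 0.55
R0 = Σ lx·mx = 4.73 → 4.730

4.730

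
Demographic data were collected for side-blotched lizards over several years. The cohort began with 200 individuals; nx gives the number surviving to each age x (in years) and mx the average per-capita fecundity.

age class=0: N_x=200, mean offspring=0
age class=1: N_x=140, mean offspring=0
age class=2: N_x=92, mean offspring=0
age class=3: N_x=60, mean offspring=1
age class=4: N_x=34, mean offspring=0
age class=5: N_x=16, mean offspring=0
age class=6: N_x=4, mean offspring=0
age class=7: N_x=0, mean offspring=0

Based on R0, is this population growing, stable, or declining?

declining

lx = nx/n0 = nx/200: 1, 0.7, 0.46, 0.3, 0.17, 0.08, 0.02, 0
R0 = Σ lx·mx = 0 + 0 + 0 + 0.3 + 0 + 0 + 0 + 0 = 0.3
R0 < 1, so the population is declining.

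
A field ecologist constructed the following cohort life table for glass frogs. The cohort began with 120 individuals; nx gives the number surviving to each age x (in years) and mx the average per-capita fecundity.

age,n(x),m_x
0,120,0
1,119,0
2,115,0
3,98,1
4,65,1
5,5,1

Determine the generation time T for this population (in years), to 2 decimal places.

lx = nx/n0 = nx/120: 1, 0.99167…, 0.95833…, 0.81667…, 0.54167…, 0.04167…
lx·mx: 0, 0, 0, 0.816667…, 0.541667…, 0.041667… → R0 = 1.4…
x·lx·mx: 0, 0, 0, 2.45…, 2.166667…, 0.208333… → Σ = 4.825…
T = 4.825… / 1.4… = 3.446429… → 3.45

3.45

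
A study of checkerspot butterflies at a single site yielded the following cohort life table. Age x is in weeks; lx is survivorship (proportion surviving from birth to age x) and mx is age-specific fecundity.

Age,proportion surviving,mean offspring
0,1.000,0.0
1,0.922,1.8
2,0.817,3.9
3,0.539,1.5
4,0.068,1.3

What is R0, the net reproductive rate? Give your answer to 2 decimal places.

lx·mx by age: 0, 1.6596, 3.1863, 0.8085, 0.0884
R0 = Σ lx·mx = 5.7428 → 5.74

5.74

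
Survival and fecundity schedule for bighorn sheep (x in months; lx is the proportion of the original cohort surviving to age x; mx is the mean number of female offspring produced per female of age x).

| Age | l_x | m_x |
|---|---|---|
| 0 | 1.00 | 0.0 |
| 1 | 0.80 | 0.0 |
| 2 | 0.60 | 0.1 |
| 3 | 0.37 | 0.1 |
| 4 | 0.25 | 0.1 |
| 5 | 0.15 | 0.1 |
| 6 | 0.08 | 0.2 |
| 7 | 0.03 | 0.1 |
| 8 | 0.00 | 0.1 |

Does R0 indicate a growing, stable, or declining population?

declining

R0 = Σ lx·mx = 0 + 0 + 0.06 + 0.037 + 0.025 + 0.015 + 0.016 + 0.003 + 0 = 0.156
R0 < 1, so the population is declining.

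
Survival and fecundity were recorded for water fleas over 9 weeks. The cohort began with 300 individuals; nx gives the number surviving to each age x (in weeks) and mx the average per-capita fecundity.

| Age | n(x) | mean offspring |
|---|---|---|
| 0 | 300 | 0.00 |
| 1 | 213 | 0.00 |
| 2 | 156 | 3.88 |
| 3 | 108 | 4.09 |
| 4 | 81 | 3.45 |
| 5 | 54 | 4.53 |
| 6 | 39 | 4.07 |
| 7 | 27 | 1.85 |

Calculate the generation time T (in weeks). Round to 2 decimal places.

3.47

lx = nx/n0 = nx/300: 1, 0.71, 0.52, 0.36, 0.27, 0.18, 0.13, 0.09
lx·mx: 0, 0, 2.0176, 1.4724, 0.9315, 0.8154, 0.5291, 0.1665 → R0 = 5.9325
x·lx·mx: 0, 0, 4.0352, 4.4172, 3.726, 4.077, 3.1746, 1.1655 → Σ = 20.5955
T = 20.5955 / 5.9325 = 3.471639… → 3.47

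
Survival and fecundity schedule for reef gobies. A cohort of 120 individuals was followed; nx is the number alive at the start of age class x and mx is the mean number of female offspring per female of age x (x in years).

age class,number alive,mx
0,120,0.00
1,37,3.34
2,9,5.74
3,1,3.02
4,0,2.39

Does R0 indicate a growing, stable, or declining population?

lx = nx/n0 = nx/120: 1, 0.30833…, 0.075, 0.00833…, 0
R0 = Σ lx·mx = 0 + 1.029833… + 0.4305 + 0.025167… + 0 = 1.4855…
R0 > 1, so the population is growing.

growing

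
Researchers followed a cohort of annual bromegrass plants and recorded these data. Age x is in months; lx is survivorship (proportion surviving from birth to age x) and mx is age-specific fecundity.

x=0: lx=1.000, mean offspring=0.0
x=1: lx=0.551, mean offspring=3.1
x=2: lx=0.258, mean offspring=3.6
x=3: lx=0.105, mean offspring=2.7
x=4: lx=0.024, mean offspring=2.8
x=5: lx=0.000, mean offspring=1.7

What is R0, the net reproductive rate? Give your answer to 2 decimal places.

2.99

lx·mx by age: 0, 1.7081, 0.9288, 0.2835, 0.0672, 0
R0 = Σ lx·mx = 2.9876 → 2.99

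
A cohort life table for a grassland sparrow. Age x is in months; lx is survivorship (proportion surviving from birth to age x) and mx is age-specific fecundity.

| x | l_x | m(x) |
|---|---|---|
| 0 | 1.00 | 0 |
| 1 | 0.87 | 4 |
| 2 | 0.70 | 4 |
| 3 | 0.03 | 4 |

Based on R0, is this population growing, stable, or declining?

R0 = Σ lx·mx = 0 + 3.48 + 2.8 + 0.12 = 6.4
R0 > 1, so the population is growing.

growing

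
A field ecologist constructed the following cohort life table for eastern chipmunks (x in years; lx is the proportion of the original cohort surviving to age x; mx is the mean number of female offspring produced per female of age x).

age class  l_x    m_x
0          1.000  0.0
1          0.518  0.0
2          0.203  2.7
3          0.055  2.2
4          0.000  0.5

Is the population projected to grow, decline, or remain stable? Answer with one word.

declining

R0 = Σ lx·mx = 0 + 0 + 0.5481 + 0.121 + 0 = 0.6691
R0 < 1, so the population is declining.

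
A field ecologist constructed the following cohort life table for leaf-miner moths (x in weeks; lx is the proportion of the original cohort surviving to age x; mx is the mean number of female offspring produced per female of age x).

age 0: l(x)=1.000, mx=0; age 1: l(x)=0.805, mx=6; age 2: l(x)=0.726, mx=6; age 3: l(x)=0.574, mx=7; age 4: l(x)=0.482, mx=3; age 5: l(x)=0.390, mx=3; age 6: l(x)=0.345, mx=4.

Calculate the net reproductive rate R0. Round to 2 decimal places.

lx·mx by age: 0, 4.83, 4.356, 4.018, 1.446, 1.17, 1.38
R0 = Σ lx·mx = 17.2 → 17.20

17.20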